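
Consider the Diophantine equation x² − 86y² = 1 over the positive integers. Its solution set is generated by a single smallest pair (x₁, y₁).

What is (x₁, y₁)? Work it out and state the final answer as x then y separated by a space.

10405 1122

√86 → a₀=9, period (3,1,1,1,8,1,1,1,3,18); ℓ=10 even so k=9
k=0  a_k=9  p_k/q_k = 9/1
k=1  a_k=3  p_k/q_k = 28/3
k=2  a_k=1  p_k/q_k = 37/4
…
k=4  a_k=1  p_k/q_k = 102/11
k=5  a_k=8  p_k/q_k = 881/95
k=6  a_k=1  p_k/q_k = 983/106
k=7  a_k=1  p_k/q_k = 1864/201
k=8  a_k=1  p_k/q_k = 2847/307
k=9  a_k=3  p_k/q_k = 10405/1122
(x₁, y₁) = (10405, 1122);  10405² − 86·1122² = 1 ✓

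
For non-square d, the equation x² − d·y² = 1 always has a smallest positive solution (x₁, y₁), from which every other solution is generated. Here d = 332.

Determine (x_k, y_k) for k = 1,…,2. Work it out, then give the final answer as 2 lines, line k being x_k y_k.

d=332: √d = [18; 4,1,1,8,1,1,4,36] (ℓ=8, even), read p_7/q_7
i=0: a=18 ⇒ p=18, q=1
…
i=3: a=1 ⇒ p=164, q=9
…
i=5: a=1 ⇒ p=1567, q=86
i=6: a=1 ⇒ p=2970, q=163
i=7: a=4 ⇒ p=13447, q=738
(x₁, y₁) = (13447, 738);  13447² − 332·738² = 1 ✓
(13447+738√332)^2 = 361643617 + 19847772√332

13447 738
361643617 19847772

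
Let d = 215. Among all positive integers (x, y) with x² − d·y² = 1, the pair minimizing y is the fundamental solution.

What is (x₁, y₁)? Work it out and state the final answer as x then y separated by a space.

44 3

√215 → a₀=14, period (1,1,1,28); ℓ=4 even so k=3
i=0: a=14 ⇒ p=14, q=1
i=1: a=1 ⇒ p=15, q=1
i=2: a=1 ⇒ p=29, q=2
i=3: a=1 ⇒ p=44, q=3
→ (44, 3).  Check: 44²=1936, 215·3²=1935, difference 1.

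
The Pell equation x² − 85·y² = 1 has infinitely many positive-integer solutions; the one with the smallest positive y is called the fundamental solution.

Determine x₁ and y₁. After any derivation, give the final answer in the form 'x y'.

d=85: √d = [9; 4,1,1,4,18] (ℓ=5, odd), read p_9/q_9
k=0  a_k=9  p_k/q_k = 9/1
k=1  a_k=4  p_k/q_k = 37/4
k=2  a_k=1  p_k/q_k = 46/5
k=3  a_k=1  p_k/q_k = 83/9
k=4  a_k=4  p_k/q_k = 378/41
k=5  a_k=18  p_k/q_k = 6887/747
k=6  a_k=4  p_k/q_k = 27926/3029
k=7  a_k=1  p_k/q_k = 34813/3776
k=8  a_k=1  p_k/q_k = 62739/6805
k=9  a_k=4  p_k/q_k = 285769/30996
→ (285769, 30996).  Check: 285769²=81663921361, 85·30996²=81663921360, difference 1.

285769 30996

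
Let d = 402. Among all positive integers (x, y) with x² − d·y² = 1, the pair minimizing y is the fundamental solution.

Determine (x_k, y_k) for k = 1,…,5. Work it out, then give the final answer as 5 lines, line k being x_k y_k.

√402 → a₀=20, period (20,40); ℓ=2 even so k=1
step 0: (20, 1)  from 20·(1,0) + (0,1)
step 1: (401, 20)  from 20·(20,1) + (1,0)
→ (401, 20).  Check: 401²=160801, 402·20²=160800, difference 1.
k=2:  x_2 = 401·401+402·20·20 = 321601,  y_2 = 401·20+20·401 = 16040
k=3:  x_3 = 401·321601+402·20·16040 = 257923601,  y_3 = 401·16040+20·321601 = 12864060
k=4:  x_4 = 401·257923601+402·20·12864060 = 206854406401,  y_4 = 401·12864060+20·257923601 = 10316960080
k=5:  x_5 = 401·206854406401+402·20·10316960080 = 165896976010001,  y_5 = 401·10316960080+20·206854406401 = 8274189120100

401 20
321601 16040
257923601 12864060
206854406401 10316960080
165896976010001 8274189120100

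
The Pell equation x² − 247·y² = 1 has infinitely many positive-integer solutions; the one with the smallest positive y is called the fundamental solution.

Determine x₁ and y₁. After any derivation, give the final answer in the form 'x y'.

d=247: √d = [15; 1,2,1,1,9,1,9,1,1,2,1,30] (ℓ=12, even), read p_11/q_11
step 0: (15, 1)  from 15·(1,0) + (0,1)
step 1: (16, 1)  from 1·(15,1) + (1,0)
…
step 8: (12683, 807)  from 1·(11520,733) + (1163,74)
step 9: (24203, 1540)  from 1·(12683,807) + (11520,733)
step 10: (61089, 3887)  from 2·(24203,1540) + (12683,807)
step 11: (85292, 5427)  from 1·(61089,3887) + (24203,1540)
(x₁, y₁) = (85292, 5427);  85292² − 247·5427² = 1 ✓

85292 5427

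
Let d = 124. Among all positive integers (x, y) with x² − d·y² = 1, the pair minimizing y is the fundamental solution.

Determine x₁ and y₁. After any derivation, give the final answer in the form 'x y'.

4620799 414960

√124 = [11; 7,2,1,1,1,…,2,7,22, …], period ℓ=16 (even) → k=15
k=0  a_k=11  p_k/q_k = 11/1
…
k=11  a_k=1  p_k/q_k = 84875/7622
k=12  a_k=1  p_k/q_k = 152167/13665
k=13  a_k=1  p_k/q_k = 237042/21287
k=14  a_k=2  p_k/q_k = 626251/56239
k=15  a_k=7  p_k/q_k = 4620799/414960
(x₁, y₁) = (4620799, 414960);  4620799² − 124·414960² = 1 ✓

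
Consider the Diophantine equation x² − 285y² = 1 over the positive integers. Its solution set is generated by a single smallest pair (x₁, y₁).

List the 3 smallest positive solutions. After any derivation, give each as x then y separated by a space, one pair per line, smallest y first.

d=285: √d = [16; 1,7,2,7,1,32] (ℓ=6, even), read p_5/q_5
a_0=16:  p_0=16·1+0=16,  q_0=16·0+1=1
…
a_4=7:  p_4=7·287+135=2144,  q_4=7·17+8=127
a_5=1:  p_5=1·2144+287=2431,  q_5=1·127+17=144
(x₁, y₁) = (2431, 144);  2431² − 285·144² = 1 ✓
n=2: (2431,144)∘(2431,144) = (2431·2431+285·144·144, 2431·144+144·2431) = (11819521,700128)
n=3: (11819521,700128)∘(2431,144) = (2431·11819521+285·144·700128, 2431·700128+144·11819521) = (57466508671,3404022192)

2431 144
11819521 700128
57466508671 3404022192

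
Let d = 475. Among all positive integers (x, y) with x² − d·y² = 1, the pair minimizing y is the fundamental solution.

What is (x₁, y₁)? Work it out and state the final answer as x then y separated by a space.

√475 → a₀=21, period (1,3,1,6,2,6,1,3,1,42); ℓ=10 even so k=9
i=0: a=21 ⇒ p=21, q=1
i=1: a=1 ⇒ p=22, q=1
…
i=4: a=6 ⇒ p=741, q=34
…
i=7: a=1 ⇒ p=11878, q=545
i=8: a=3 ⇒ p=45921, q=2107
i=9: a=1 ⇒ p=57799, q=2652
fundamental: x₁=57799, y₁=2652  (since 3340724401 − 475·7033104 = 1)

57799 2652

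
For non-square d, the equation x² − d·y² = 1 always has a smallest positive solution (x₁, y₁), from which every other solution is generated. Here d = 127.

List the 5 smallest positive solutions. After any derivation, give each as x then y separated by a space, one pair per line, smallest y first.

[11; 3,1,2,2,7,11,7,2,2,1,3,22] for √127; ℓ=12 ⇒ convergent index 11
a_0=11:  p_0=11·1+0=11,  q_0=11·0+1=1
a_1=3:  p_1=3·11+1=34,  q_1=3·1+0=3
…
a_3=2:  p_3=2·45+34=124,  q_3=2·4+3=11
a_4=2:  p_4=2·124+45=293,  q_4=2·11+4=26
…
a_6=11:  p_6=11·2175+293=24218,  q_6=11·193+26=2149
…
a_10=1:  p_10=1·906941+367620=1274561,  q_10=1·80478+32621=113099
a_11=3:  p_11=3·1274561+906941=4730624,  q_11=3·113099+80478=419775
→ (4730624, 419775).  Check: 4730624²=22378803429376, 127·419775²=22378803429375, difference 1.
n=2: (4730624,419775)∘(4730624,419775) = (4730624·4730624+127·419775·419775, 4730624·419775+419775·4730624) = (44757606858751,3971595379200)
n=3: (44757606858751,3971595379200)∘(4730624,419775) = (4730624·44757606858751+127·419775·3971595379200, 4730624·3971595379200+419775·44757606858751) = (423462818377139450624,37576248838264821825)
n=4: (423462818377139450624,37576248838264821825)∘(4730624,419775) = (4730624·423462818377139450624+127·419775·37576248838264821825, 4730624·37576248838264821825+419775·423462818377139450624) = (4006486743445029115330560001,355518209168531397366758400)
n=5: (4006486743445029115330560001,355518209168531397366758400)∘(4730624,419775) = (4730624·4006486743445029115330560001+127·419775·355518209168531397366758400, 4730624·355518209168531397366758400+419775·4006486743445029115330560001) = (37906364688445371364544653008890624,3363645945459311770024609913661375)

4730624 419775
44757606858751 3971595379200
423462818377139450624 37576248838264821825
4006486743445029115330560001 355518209168531397366758400
37906364688445371364544653008890624 3363645945459311770024609913661375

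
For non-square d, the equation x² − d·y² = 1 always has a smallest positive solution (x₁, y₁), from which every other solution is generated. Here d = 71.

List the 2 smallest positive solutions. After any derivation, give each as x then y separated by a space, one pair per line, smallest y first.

3480 413
24220799 2874480

d=71: √d = [8; 2,2,1,7,1,2,2,16] (ℓ=8, even), read p_7/q_7
k=0  a_k=8  p_k/q_k = 8/1
…
k=2  a_k=2  p_k/q_k = 42/5
k=3  a_k=1  p_k/q_k = 59/7
k=4  a_k=7  p_k/q_k = 455/54
…
k=6  a_k=2  p_k/q_k = 1483/176
k=7  a_k=2  p_k/q_k = 3480/413
→ (3480, 413).  Check: 3480²=12110400, 71·413²=12110399, difference 1.
(3480+413√71)^2 = 24220799 + 2874480√71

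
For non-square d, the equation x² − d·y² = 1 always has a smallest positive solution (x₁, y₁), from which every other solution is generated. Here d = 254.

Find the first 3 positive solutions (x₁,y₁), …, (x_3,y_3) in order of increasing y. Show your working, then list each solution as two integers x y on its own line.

[15; 1,14,1,30] for √254; ℓ=4 ⇒ convergent index 3
a_0=15:  p_0=15·1+0=15,  q_0=15·0+1=1
a_1=1:  p_1=1·15+1=16,  q_1=1·1+0=1
a_2=14:  p_2=14·16+15=239,  q_2=14·1+1=15
a_3=1:  p_3=1·239+16=255,  q_3=1·15+1=16
→ (255, 16).  Check: 255²=65025, 254·16²=65024, difference 1.
k=2:  x_2 = 255·255+254·16·16 = 130049,  y_2 = 255·16+16·255 = 8160
k=3:  x_3 = 255·130049+254·16·8160 = 66324735,  y_3 = 255·8160+16·130049 = 4161584

255 16
130049 8160
66324735 4161584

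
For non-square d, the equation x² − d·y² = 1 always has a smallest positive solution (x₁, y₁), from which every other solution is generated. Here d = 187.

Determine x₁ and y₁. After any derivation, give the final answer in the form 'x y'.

√187 → a₀=13, period (1,2,13,2,1,26); ℓ=6 even so k=5
a_0=13:  p_0=13·1+0=13,  q_0=13·0+1=1
…
a_4=2:  p_4=2·547+41=1135,  q_4=2·40+3=83
a_5=1:  p_5=1·1135+547=1682,  q_5=1·83+40=123
(x₁, y₁) = (1682, 123);  1682² − 187·123² = 1 ✓

1682 123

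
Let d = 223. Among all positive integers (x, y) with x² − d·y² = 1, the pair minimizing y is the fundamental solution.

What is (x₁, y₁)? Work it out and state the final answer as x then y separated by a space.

√223 = [14; 1,13,1,28, …], period ℓ=4 (even) → k=3
k=0  a_k=14  p_k/q_k = 14/1
…
k=2  a_k=13  p_k/q_k = 209/14
k=3  a_k=1  p_k/q_k = 224/15
fundamental: x₁=224, y₁=15  (since 50176 − 223·225 = 1)

224 15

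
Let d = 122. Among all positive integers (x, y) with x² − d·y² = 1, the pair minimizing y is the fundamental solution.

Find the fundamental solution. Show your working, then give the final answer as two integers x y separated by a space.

243 22

√122 = [11; 22, …], period ℓ=1 (odd) → k=1
i=0: a=11 ⇒ p=11, q=1
i=1: a=22 ⇒ p=243, q=22
fundamental: x₁=243, y₁=22  (since 59049 − 122·484 = 1)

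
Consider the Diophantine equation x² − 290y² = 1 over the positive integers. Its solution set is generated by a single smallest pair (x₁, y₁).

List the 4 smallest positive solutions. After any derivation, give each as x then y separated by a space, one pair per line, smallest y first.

579 34
670481 39372
776416419 45592742
899089542721 52796355864

√290 → a₀=17, period (34); ℓ=1 odd so k=1
step 0: (17, 1)  from 17·(1,0) + (0,1)
step 1: (579, 34)  from 34·(17,1) + (1,0)
(x₁, y₁) = (579, 34);  579² − 290·34² = 1 ✓
(x_2, y_2) = (579·579 + 290·34·34, 579·34 + 34·579) = (670481, 39372)
(x_3, y_3) = (579·670481 + 290·34·39372, 579·39372 + 34·670481) = (776416419, 45592742)
(x_4, y_4) = (579·776416419 + 290·34·45592742, 579·45592742 + 34·776416419) = (899089542721, 52796355864)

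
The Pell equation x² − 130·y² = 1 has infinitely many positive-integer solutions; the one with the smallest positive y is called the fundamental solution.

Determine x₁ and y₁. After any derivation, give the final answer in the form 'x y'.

[11; 2,2,22] for √130; ℓ=3 ⇒ convergent index 5
step 0: (11, 1)  from 11·(1,0) + (0,1)
…
step 4: (2611, 229)  from 2·(1277,112) + (57,5)
step 5: (6499, 570)  from 2·(2611,229) + (1277,112)
(x₁, y₁) = (6499, 570);  6499² − 130·570² = 1 ✓

6499 570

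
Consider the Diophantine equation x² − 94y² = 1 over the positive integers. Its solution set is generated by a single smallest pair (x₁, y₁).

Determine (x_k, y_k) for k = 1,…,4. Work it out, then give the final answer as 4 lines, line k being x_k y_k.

[9; 1,2,3,1,1,…,2,1,18] for √94; ℓ=16 ⇒ convergent index 15
a_0=9:  p_0=9·1+0=9,  q_0=9·0+1=1
a_1=1:  p_1=1·9+1=10,  q_1=1·1+0=1
…
a_5=1:  p_5=1·126+97=223,  q_5=1·13+10=23
…
a_7=1:  p_7=1·1241+223=1464,  q_7=1·128+23=151
a_8=8:  p_8=8·1464+1241=12953,  q_8=8·151+128=1336
…
a_10=5:  p_10=5·14417+12953=85038,  q_10=5·1487+1336=8771
a_11=1:  p_11=1·85038+14417=99455,  q_11=1·8771+1487=10258
…
a_13=3:  p_13=3·184493+99455=652934,  q_13=3·19029+10258=67345
a_14=2:  p_14=2·652934+184493=1490361,  q_14=2·67345+19029=153719
a_15=1:  p_15=1·1490361+652934=2143295,  q_15=1·153719+67345=221064
→ (2143295, 221064).  Check: 2143295²=4593713457025, 94·221064²=4593713457024, difference 1.
n=2: (2143295,221064)∘(2143295,221064) = (2143295·2143295+94·221064·221064, 2143295·221064+221064·2143295) = (9187426914049,947610731760)
n=3: (9187426914049,947610731760)∘(2143295,221064) = (2143295·9187426914049+94·221064·947610731760, 2143295·947610731760+221064·9187426914049) = (39382732335491159615,4062018686654877336)
n=4: (39382732335491159615,4062018686654877336)∘(2143295,221064) = (2143295·39382732335491159615+94·221064·4062018686654877336, 2143295·4062018686654877336+221064·39382732335491159615) = (168817626601983862467148801,17412208682026983028992480)

2143295 221064
9187426914049 947610731760
39382732335491159615 4062018686654877336
168817626601983862467148801 17412208682026983028992480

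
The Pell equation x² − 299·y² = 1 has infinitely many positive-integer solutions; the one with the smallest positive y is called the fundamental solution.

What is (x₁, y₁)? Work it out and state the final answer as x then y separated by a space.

415 24

√299 → a₀=17, period (3,2,3,34); ℓ=4 even so k=3
step 0: (17, 1)  from 17·(1,0) + (0,1)
…
step 2: (121, 7)  from 2·(52,3) + (17,1)
step 3: (415, 24)  from 3·(121,7) + (52,3)
→ (415, 24).  Check: 415²=172225, 299·24²=172224, difference 1.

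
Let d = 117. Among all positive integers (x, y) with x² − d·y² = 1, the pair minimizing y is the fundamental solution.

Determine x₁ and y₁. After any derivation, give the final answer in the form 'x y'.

√117 = [10; 1,4,2,4,1,20, …], period ℓ=6 (even) → k=5
step 0: (10, 1)  from 10·(1,0) + (0,1)
…
step 4: (530, 49)  from 4·(119,11) + (54,5)
step 5: (649, 60)  from 1·(530,49) + (119,11)
fundamental: x₁=649, y₁=60  (since 421201 − 117·3600 = 1)

649 60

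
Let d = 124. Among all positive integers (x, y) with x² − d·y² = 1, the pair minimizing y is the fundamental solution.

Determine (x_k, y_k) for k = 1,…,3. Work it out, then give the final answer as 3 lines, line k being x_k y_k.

d=124: √d = [11; 7,2,1,1,1,…,2,7,22] (ℓ=16, even), read p_15/q_15
step 0: (11, 1)  from 11·(1,0) + (0,1)
step 1: (78, 7)  from 7·(11,1) + (1,0)
step 2: (167, 15)  from 2·(78,7) + (11,1)
…
step 6: (2383, 214)  from 3·(657,59) + (412,37)
step 7: (3040, 273)  from 1·(2383,214) + (657,59)
step 8: (14543, 1306)  from 4·(3040,273) + (2383,214)
step 9: (17583, 1579)  from 1·(14543,1306) + (3040,273)
step 10: (67292, 6043)  from 3·(17583,1579) + (14543,1306)
step 11: (84875, 7622)  from 1·(67292,6043) + (17583,1579)
step 12: (152167, 13665)  from 1·(84875,7622) + (67292,6043)
step 13: (237042, 21287)  from 1·(152167,13665) + (84875,7622)
step 14: (626251, 56239)  from 2·(237042,21287) + (152167,13665)
step 15: (4620799, 414960)  from 7·(626251,56239) + (237042,21287)
→ (4620799, 414960).  Check: 4620799²=21351783398401, 124·414960²=21351783398400, difference 1.
n=2: (4620799,414960)∘(4620799,414960) = (4620799·4620799+124·414960·414960, 4620799·414960+414960·4620799) = (42703566796801,3834893506080)
n=3: (42703566796801,3834893506080)∘(4620799,414960) = (4620799·42703566796801+124·414960·3834893506080, 4620799·3834893506080+414960·42703566796801) = (394649197502177907199,35440544156001500880)

4620799 414960
42703566796801 3834893506080
394649197502177907199 35440544156001500880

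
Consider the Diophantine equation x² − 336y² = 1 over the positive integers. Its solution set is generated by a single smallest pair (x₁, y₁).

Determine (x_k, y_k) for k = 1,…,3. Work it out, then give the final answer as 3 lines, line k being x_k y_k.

55 3
6049 330
665335 36297

[18; 3,36] for √336; ℓ=2 ⇒ convergent index 1
k=0  a_k=18  p_k/q_k = 18/1
k=1  a_k=3  p_k/q_k = 55/3
fundamental: x₁=55, y₁=3  (since 3025 − 336·9 = 1)
n=2: (55,3)∘(55,3) = (55·55+336·3·3, 55·3+3·55) = (6049,330)
n=3: (6049,330)∘(55,3) = (55·6049+336·3·330, 55·330+3·6049) = (665335,36297)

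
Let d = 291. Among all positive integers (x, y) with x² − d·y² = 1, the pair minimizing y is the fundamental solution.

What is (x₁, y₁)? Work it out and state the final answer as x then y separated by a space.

√291 → a₀=17, period (17,34); ℓ=2 even so k=1
k=0  a_k=17  p_k/q_k = 17/1
k=1  a_k=17  p_k/q_k = 290/17
fundamental: x₁=290, y₁=17  (since 84100 − 291·289 = 1)

290 17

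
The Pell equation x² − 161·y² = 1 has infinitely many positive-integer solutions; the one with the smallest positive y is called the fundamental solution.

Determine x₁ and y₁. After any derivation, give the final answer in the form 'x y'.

11775 928

√161 → a₀=12, period (1,2,4,1,2,1,4,2,1,24); ℓ=10 even so k=9
a_0=12:  p_0=12·1+0=12,  q_0=12·0+1=1
a_1=1:  p_1=1·12+1=13,  q_1=1·1+0=1
a_2=2:  p_2=2·13+12=38,  q_2=2·1+1=3
a_3=4:  p_3=4·38+13=165,  q_3=4·3+1=13
a_4=1:  p_4=1·165+38=203,  q_4=1·13+3=16
a_5=2:  p_5=2·203+165=571,  q_5=2·16+13=45
…
a_8=2:  p_8=2·3667+774=8108,  q_8=2·289+61=639
a_9=1:  p_9=1·8108+3667=11775,  q_9=1·639+289=928
(x₁, y₁) = (11775, 928);  11775² − 161·928² = 1 ✓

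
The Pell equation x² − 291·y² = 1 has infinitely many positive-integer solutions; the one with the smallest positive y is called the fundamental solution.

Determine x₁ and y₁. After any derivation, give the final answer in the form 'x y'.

√291 = [17; 17,34, …], period ℓ=2 (even) → k=1
a_0=17:  p_0=17·1+0=17,  q_0=17·0+1=1
a_1=17:  p_1=17·17+1=290,  q_1=17·1+0=17
→ (290, 17).  Check: 290²=84100, 291·17²=84099, difference 1.

290 17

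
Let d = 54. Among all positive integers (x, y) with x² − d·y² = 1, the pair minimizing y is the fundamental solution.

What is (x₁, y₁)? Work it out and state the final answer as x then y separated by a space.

√54 → a₀=7, period (2,1,6,1,2,14); ℓ=6 even so k=5
i=0: a=7 ⇒ p=7, q=1
…
i=2: a=1 ⇒ p=22, q=3
i=3: a=6 ⇒ p=147, q=20
i=4: a=1 ⇒ p=169, q=23
i=5: a=2 ⇒ p=485, q=66
fundamental: x₁=485, y₁=66  (since 235225 − 54·4356 = 1)

485 66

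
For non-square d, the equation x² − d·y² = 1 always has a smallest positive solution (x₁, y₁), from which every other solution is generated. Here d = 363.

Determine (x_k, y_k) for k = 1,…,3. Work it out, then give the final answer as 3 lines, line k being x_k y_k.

362 19
262087 13756
189750626 9959325

√363 = [19; 19,38, …], period ℓ=2 (even) → k=1
k=0  a_k=19  p_k/q_k = 19/1
k=1  a_k=19  p_k/q_k = 362/19
fundamental: x₁=362, y₁=19  (since 131044 − 363·361 = 1)
k=2:  x_2 = 362·362+363·19·19 = 262087,  y_2 = 362·19+19·362 = 13756
k=3:  x_3 = 362·262087+363·19·13756 = 189750626,  y_3 = 362·13756+19·262087 = 9959325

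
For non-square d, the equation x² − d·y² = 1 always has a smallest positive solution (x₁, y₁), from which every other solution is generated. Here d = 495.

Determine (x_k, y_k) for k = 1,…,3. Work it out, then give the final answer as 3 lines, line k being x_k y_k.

d=495: √d = [22; 4,44] (ℓ=2, even), read p_1/q_1
i=0: a=22 ⇒ p=22, q=1
i=1: a=4 ⇒ p=89, q=4
(x₁, y₁) = (89, 4);  89² − 495·4² = 1 ✓
(x_2, y_2) = (89·89 + 495·4·4, 89·4 + 4·89) = (15841, 712)
(x_3, y_3) = (89·15841 + 495·4·712, 89·712 + 4·15841) = (2819609, 126732)

89 4
15841 712
2819609 126732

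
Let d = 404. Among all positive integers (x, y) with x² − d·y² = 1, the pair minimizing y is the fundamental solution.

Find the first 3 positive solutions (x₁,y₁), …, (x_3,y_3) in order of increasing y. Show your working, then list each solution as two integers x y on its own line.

d=404: √d = [20; 10,40] (ℓ=2, even), read p_1/q_1
a_0=20:  p_0=20·1+0=20,  q_0=20·0+1=1
a_1=10:  p_1=10·20+1=201,  q_1=10·1+0=10
→ (201, 10).  Check: 201²=40401, 404·10²=40400, difference 1.
n=2: (201,10)∘(201,10) = (201·201+404·10·10, 201·10+10·201) = (80801,4020)
n=3: (80801,4020)∘(201,10) = (201·80801+404·10·4020, 201·4020+10·80801) = (32481801,1616030)

201 10
80801 4020
32481801 1616030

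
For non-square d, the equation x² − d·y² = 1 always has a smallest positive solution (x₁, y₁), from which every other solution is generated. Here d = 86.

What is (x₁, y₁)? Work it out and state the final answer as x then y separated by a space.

10405 1122

d=86: √d = [9; 3,1,1,1,8,1,1,1,3,18] (ℓ=10, even), read p_9/q_9
k=0  a_k=9  p_k/q_k = 9/1
…
k=5  a_k=8  p_k/q_k = 881/95
k=6  a_k=1  p_k/q_k = 983/106
…
k=8  a_k=1  p_k/q_k = 2847/307
k=9  a_k=3  p_k/q_k = 10405/1122
(x₁, y₁) = (10405, 1122);  10405² − 86·1122² = 1 ✓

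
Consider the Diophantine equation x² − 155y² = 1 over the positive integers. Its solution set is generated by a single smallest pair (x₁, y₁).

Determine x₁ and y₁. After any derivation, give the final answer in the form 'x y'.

249 20

[12; 2,4,2,24] for √155; ℓ=4 ⇒ convergent index 3
i=0: a=12 ⇒ p=12, q=1
…
i=2: a=4 ⇒ p=112, q=9
i=3: a=2 ⇒ p=249, q=20
→ (249, 20).  Check: 249²=62001, 155·20²=62000, difference 1.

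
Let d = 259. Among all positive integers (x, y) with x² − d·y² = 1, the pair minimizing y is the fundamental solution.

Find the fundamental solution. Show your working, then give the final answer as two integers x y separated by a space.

[16; 10,1,2,3,4,3,2,1,10,32] for √259; ℓ=10 ⇒ convergent index 9
a_0=16:  p_0=16·1+0=16,  q_0=16·0+1=1
…
a_3=2:  p_3=2·177+161=515,  q_3=2·11+10=32
…
a_8=1:  p_8=1·55265+23931=79196,  q_8=1·3434+1487=4921
a_9=10:  p_9=10·79196+55265=847225,  q_9=10·4921+3434=52644
(x₁, y₁) = (847225, 52644);  847225² − 259·52644² = 1 ✓

847225 52644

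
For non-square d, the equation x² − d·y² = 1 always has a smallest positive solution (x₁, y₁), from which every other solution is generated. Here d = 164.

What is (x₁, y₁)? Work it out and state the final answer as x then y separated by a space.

[12; 1,4,6,4,1,24] for √164; ℓ=6 ⇒ convergent index 5
i=0: a=12 ⇒ p=12, q=1
i=1: a=1 ⇒ p=13, q=1
…
i=4: a=4 ⇒ p=1652, q=129
i=5: a=1 ⇒ p=2049, q=160
fundamental: x₁=2049, y₁=160  (since 4198401 − 164·25600 = 1)

2049 160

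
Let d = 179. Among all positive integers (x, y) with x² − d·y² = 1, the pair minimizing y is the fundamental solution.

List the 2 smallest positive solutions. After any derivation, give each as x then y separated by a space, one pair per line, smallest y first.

√179 → a₀=13, period (2,1,1,1,3,…,1,2,26); ℓ=14 even so k=13
a_0=13:  p_0=13·1+0=13,  q_0=13·0+1=1
…
a_3=1:  p_3=1·40+27=67,  q_3=1·3+2=5
…
a_8=5:  p_8=5·26999+2047=137042,  q_8=5·2018+153=10243
…
a_12=1:  p_12=1·1013292+575167=1588459,  q_12=1·75737+42990=118727
a_13=2:  p_13=2·1588459+1013292=4190210,  q_13=2·118727+75737=313191
(x₁, y₁) = (4190210, 313191);  4190210² − 179·313191² = 1 ✓
k=2:  x_2 = 4190210·4190210+179·313191·313191 = 35115719688199,  y_2 = 4190210·313191+313191·4190210 = 2624672120220

4190210 313191
35115719688199 2624672120220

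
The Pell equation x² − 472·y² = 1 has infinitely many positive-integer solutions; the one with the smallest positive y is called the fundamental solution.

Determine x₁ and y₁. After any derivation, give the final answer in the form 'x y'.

306917 14127

√472 = [21; 1,2,1,1,1,…,2,1,42, …], period ℓ=14 (even) → k=13
i=0: a=21 ⇒ p=21, q=1
…
i=3: a=1 ⇒ p=87, q=4
…
i=6: a=4 ⇒ p=1108, q=51
…
i=12: a=2 ⇒ p=222687, q=10250
i=13: a=1 ⇒ p=306917, q=14127
→ (306917, 14127).  Check: 306917²=94198044889, 472·14127²=94198044888, difference 1.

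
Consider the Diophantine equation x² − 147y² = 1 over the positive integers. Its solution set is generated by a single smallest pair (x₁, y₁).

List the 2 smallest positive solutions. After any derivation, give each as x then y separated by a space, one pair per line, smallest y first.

[12; 8,24] for √147; ℓ=2 ⇒ convergent index 1
a_0=12:  p_0=12·1+0=12,  q_0=12·0+1=1
a_1=8:  p_1=8·12+1=97,  q_1=8·1+0=8
fundamental: x₁=97, y₁=8  (since 9409 − 147·64 = 1)
(97+8√147)^2 = 18817 + 1552√147

97 8
18817 1552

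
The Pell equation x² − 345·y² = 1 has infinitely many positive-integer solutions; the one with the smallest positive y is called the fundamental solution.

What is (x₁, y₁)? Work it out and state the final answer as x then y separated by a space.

√345 → a₀=18, period (1,1,2,1,6,1,2,1,1,36); ℓ=10 even so k=9
i=0: a=18 ⇒ p=18, q=1
i=1: a=1 ⇒ p=19, q=1
i=2: a=1 ⇒ p=37, q=2
i=3: a=2 ⇒ p=93, q=5
i=4: a=1 ⇒ p=130, q=7
…
i=6: a=1 ⇒ p=1003, q=54
i=7: a=2 ⇒ p=2879, q=155
i=8: a=1 ⇒ p=3882, q=209
i=9: a=1 ⇒ p=6761, q=364
→ (6761, 364).  Check: 6761²=45711121, 345·364²=45711120, difference 1.

6761 364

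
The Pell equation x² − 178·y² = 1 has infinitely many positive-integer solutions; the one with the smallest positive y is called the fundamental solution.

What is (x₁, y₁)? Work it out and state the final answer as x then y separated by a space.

1601 120

√178 = [13; 2,1,12,1,2,26, …], period ℓ=6 (even) → k=5
a_0=13:  p_0=13·1+0=13,  q_0=13·0+1=1
…
a_2=1:  p_2=1·27+13=40,  q_2=1·2+1=3
…
a_4=1:  p_4=1·507+40=547,  q_4=1·38+3=41
a_5=2:  p_5=2·547+507=1601,  q_5=2·41+38=120
fundamental: x₁=1601, y₁=120  (since 2563201 − 178·14400 = 1)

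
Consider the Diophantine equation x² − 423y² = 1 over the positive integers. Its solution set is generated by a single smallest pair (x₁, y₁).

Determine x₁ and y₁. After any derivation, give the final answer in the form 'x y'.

4607 224

d=423: √d = [20; 1,1,3,4,3,1,1,40] (ℓ=8, even), read p_7/q_7
step 0: (20, 1)  from 20·(1,0) + (0,1)
step 1: (21, 1)  from 1·(20,1) + (1,0)
…
step 3: (144, 7)  from 3·(41,2) + (21,1)
…
step 6: (2612, 127)  from 1·(1995,97) + (617,30)
step 7: (4607, 224)  from 1·(2612,127) + (1995,97)
(x₁, y₁) = (4607, 224);  4607² − 423·224² = 1 ✓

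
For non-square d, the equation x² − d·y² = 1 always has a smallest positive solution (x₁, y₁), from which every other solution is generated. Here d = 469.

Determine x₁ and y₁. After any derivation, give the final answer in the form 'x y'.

137215 6336

√469 = [21; 1,1,1,10,6,10,1,1,1,42, …], period ℓ=10 (even) → k=9
k=0  a_k=21  p_k/q_k = 21/1
…
k=2  a_k=1  p_k/q_k = 43/2
…
k=4  a_k=10  p_k/q_k = 693/32
…
k=7  a_k=1  p_k/q_k = 47146/2177
k=8  a_k=1  p_k/q_k = 90069/4159
k=9  a_k=1  p_k/q_k = 137215/6336
(x₁, y₁) = (137215, 6336);  137215² − 469·6336² = 1 ✓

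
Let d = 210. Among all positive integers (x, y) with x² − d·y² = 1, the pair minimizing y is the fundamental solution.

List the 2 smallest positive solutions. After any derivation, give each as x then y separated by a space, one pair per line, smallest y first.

[14; 2,28] for √210; ℓ=2 ⇒ convergent index 1
a_0=14:  p_0=14·1+0=14,  q_0=14·0+1=1
a_1=2:  p_1=2·14+1=29,  q_1=2·1+0=2
(x₁, y₁) = (29, 2);  29² − 210·2² = 1 ✓
k=2:  x_2 = 29·29+210·2·2 = 1681,  y_2 = 29·2+2·29 = 116

29 2
1681 116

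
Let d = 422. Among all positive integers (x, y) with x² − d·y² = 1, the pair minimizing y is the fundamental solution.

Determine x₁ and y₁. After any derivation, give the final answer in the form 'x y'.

7022501 341850

d=422: √d = [20; 1,1,5,2,1,…,1,1,40] (ℓ=14, even), read p_13/q_13
k=0  a_k=20  p_k/q_k = 20/1
k=1  a_k=1  p_k/q_k = 21/1
k=2  a_k=1  p_k/q_k = 41/2
k=3  a_k=5  p_k/q_k = 226/11
…
k=6  a_k=3  p_k/q_k = 2650/129
k=7  a_k=20  p_k/q_k = 53719/2615
k=8  a_k=3  p_k/q_k = 163807/7974
…
k=10  a_k=2  p_k/q_k = 598859/29152
k=11  a_k=5  p_k/q_k = 3211821/156349
k=12  a_k=1  p_k/q_k = 3810680/185501
k=13  a_k=1  p_k/q_k = 7022501/341850
fundamental: x₁=7022501, y₁=341850  (since 49315520295001 − 422·116861422500 = 1)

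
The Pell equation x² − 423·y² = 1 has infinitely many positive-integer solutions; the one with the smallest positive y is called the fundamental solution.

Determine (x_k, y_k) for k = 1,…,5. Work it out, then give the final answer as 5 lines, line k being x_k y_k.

d=423: √d = [20; 1,1,3,4,3,1,1,40] (ℓ=8, even), read p_7/q_7
i=0: a=20 ⇒ p=20, q=1
i=1: a=1 ⇒ p=21, q=1
…
i=4: a=4 ⇒ p=617, q=30
i=5: a=3 ⇒ p=1995, q=97
i=6: a=1 ⇒ p=2612, q=127
i=7: a=1 ⇒ p=4607, q=224
fundamental: x₁=4607, y₁=224  (since 21224449 − 423·50176 = 1)
n=2: (4607,224)∘(4607,224) = (4607·4607+423·224·224, 4607·224+224·4607) = (42448897,2063936)
n=3: (42448897,2063936)∘(4607,224) = (4607·42448897+423·224·2063936, 4607·2063936+224·42448897) = (391124132351,19017106080)
n=4: (391124132351,19017106080)∘(4607,224) = (4607·391124132351+423·224·19017106080, 4607·19017106080+224·391124132351) = (3603817713033217,175223613357184)
n=5: (3603817713033217,175223613357184)∘(4607,224) = (4607·3603817713033217+423·224·175223613357184, 4607·175223613357184+224·3603817713033217) = (33205576016763929087,1614510354455987296)

4607 224
42448897 2063936
391124132351 19017106080
3603817713033217 175223613357184
33205576016763929087 1614510354455987296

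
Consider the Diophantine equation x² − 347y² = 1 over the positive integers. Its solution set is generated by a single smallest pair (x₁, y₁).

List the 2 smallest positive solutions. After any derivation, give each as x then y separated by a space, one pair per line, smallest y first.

[18; 1,1,1,2,4,…,1,1,36] for √347; ℓ=14 ⇒ convergent index 13
a_0=18:  p_0=18·1+0=18,  q_0=18·0+1=1
…
a_3=1:  p_3=1·37+19=56,  q_3=1·2+1=3
…
a_5=4:  p_5=4·149+56=652,  q_5=4·8+3=35
…
a_7=17:  p_7=17·801+652=14269,  q_7=17·43+35=766
…
a_12=1:  p_12=1·238717+164168=402885,  q_12=1·12815+8813=21628
a_13=1:  p_13=1·402885+238717=641602,  q_13=1·21628+12815=34443
fundamental: x₁=641602, y₁=34443  (since 411653126404 − 347·1186320249 = 1)
k=2:  x_2 = 641602·641602+347·34443·34443 = 823306252807,  y_2 = 641602·34443+34443·641602 = 44197395372

641602 34443
823306252807 44197395372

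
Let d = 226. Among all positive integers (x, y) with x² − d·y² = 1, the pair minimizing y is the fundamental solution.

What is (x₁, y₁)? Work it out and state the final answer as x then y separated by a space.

[15; 30] for √226; ℓ=1 ⇒ convergent index 1
i=0: a=15 ⇒ p=15, q=1
i=1: a=30 ⇒ p=451, q=30
fundamental: x₁=451, y₁=30  (since 203401 − 226·900 = 1)

451 30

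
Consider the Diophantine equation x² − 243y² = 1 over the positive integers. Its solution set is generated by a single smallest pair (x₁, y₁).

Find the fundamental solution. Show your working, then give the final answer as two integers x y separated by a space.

√243 → a₀=15, period (1,1,2,3,15,3,2,1,1,30); ℓ=10 even so k=9
step 0: (15, 1)  from 15·(1,0) + (0,1)
step 1: (16, 1)  from 1·(15,1) + (1,0)
step 2: (31, 2)  from 1·(16,1) + (15,1)
step 3: (78, 5)  from 2·(31,2) + (16,1)
step 4: (265, 17)  from 3·(78,5) + (31,2)
step 5: (4053, 260)  from 15·(265,17) + (78,5)
step 6: (12424, 797)  from 3·(4053,260) + (265,17)
step 7: (28901, 1854)  from 2·(12424,797) + (4053,260)
step 8: (41325, 2651)  from 1·(28901,1854) + (12424,797)
step 9: (70226, 4505)  from 1·(41325,2651) + (28901,1854)
fundamental: x₁=70226, y₁=4505  (since 4931691076 − 243·20295025 = 1)

70226 4505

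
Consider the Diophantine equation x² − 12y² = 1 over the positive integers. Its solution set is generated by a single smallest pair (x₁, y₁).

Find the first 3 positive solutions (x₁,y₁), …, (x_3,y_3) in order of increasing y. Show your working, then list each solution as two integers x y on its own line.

[3; 2,6] for √12; ℓ=2 ⇒ convergent index 1
i=0: a=3 ⇒ p=3, q=1
i=1: a=2 ⇒ p=7, q=2
(x₁, y₁) = (7, 2);  7² − 12·2² = 1 ✓
k=2:  x_2 = 7·7+12·2·2 = 97,  y_2 = 7·2+2·7 = 28
k=3:  x_3 = 7·97+12·2·28 = 1351,  y_3 = 7·28+2·97 = 390

7 2
97 28
1351 390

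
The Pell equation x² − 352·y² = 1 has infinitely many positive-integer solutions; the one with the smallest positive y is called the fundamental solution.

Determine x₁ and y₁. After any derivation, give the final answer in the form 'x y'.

77617 4137

√352 → a₀=18, period (1,3,5,9,5,3,1,36); ℓ=8 even so k=7
i=0: a=18 ⇒ p=18, q=1
i=1: a=1 ⇒ p=19, q=1
…
i=3: a=5 ⇒ p=394, q=21
…
i=5: a=5 ⇒ p=18499, q=986
i=6: a=3 ⇒ p=59118, q=3151
i=7: a=1 ⇒ p=77617, q=4137
fundamental: x₁=77617, y₁=4137  (since 6024398689 − 352·17114769 = 1)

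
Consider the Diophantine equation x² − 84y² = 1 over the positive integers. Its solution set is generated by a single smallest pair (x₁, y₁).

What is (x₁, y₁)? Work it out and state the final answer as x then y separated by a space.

d=84: √d = [9; 6,18] (ℓ=2, even), read p_1/q_1
a_0=9:  p_0=9·1+0=9,  q_0=9·0+1=1
a_1=6:  p_1=6·9+1=55,  q_1=6·1+0=6
fundamental: x₁=55, y₁=6  (since 3025 − 84·36 = 1)

55 6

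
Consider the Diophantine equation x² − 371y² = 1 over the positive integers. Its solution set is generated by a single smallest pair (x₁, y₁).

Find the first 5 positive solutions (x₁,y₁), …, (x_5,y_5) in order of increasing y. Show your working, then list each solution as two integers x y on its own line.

1695 88
5746049 298320
19479104415 1011304712
66034158220801 3428322675360
223855776889410975 11622012858165688

√371 → a₀=19, period (3,1,4,1,3,38); ℓ=6 even so k=5
step 0: (19, 1)  from 19·(1,0) + (0,1)
…
step 2: (77, 4)  from 1·(58,3) + (19,1)
step 3: (366, 19)  from 4·(77,4) + (58,3)
step 4: (443, 23)  from 1·(366,19) + (77,4)
step 5: (1695, 88)  from 3·(443,23) + (366,19)
→ (1695, 88).  Check: 1695²=2873025, 371·88²=2873024, difference 1.
k=2:  x_2 = 1695·1695+371·88·88 = 5746049,  y_2 = 1695·88+88·1695 = 298320
k=3:  x_3 = 1695·5746049+371·88·298320 = 19479104415,  y_3 = 1695·298320+88·5746049 = 1011304712
k=4:  x_4 = 1695·19479104415+371·88·1011304712 = 66034158220801,  y_4 = 1695·1011304712+88·19479104415 = 3428322675360
k=5:  x_5 = 1695·66034158220801+371·88·3428322675360 = 223855776889410975,  y_5 = 1695·3428322675360+88·66034158220801 = 11622012858165688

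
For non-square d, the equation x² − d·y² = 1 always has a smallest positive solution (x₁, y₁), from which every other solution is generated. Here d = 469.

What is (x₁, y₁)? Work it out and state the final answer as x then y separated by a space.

√469 → a₀=21, period (1,1,1,10,6,10,1,1,1,42); ℓ=10 even so k=9
a_0=21:  p_0=21·1+0=21,  q_0=21·0+1=1
…
a_8=1:  p_8=1·47146+42923=90069,  q_8=1·2177+1982=4159
a_9=1:  p_9=1·90069+47146=137215,  q_9=1·4159+2177=6336
(x₁, y₁) = (137215, 6336);  137215² − 469·6336² = 1 ✓

137215 6336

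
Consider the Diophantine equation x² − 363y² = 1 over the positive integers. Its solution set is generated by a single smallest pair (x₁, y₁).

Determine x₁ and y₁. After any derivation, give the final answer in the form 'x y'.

[19; 19,38] for √363; ℓ=2 ⇒ convergent index 1
step 0: (19, 1)  from 19·(1,0) + (0,1)
step 1: (362, 19)  from 19·(19,1) + (1,0)
(x₁, y₁) = (362, 19);  362² − 363·19² = 1 ✓

362 19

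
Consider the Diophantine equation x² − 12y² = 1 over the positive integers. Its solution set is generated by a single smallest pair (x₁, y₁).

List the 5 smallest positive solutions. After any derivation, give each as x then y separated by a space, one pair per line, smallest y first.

[3; 2,6] for √12; ℓ=2 ⇒ convergent index 1
a_0=3:  p_0=3·1+0=3,  q_0=3·0+1=1
a_1=2:  p_1=2·3+1=7,  q_1=2·1+0=2
→ (7, 2).  Check: 7²=49, 12·2²=48, difference 1.
(7+2√12)^2 = 97 + 28√12
(7+2√12)^3 = 1351 + 390√12
(7+2√12)^4 = 18817 + 5432√12
(7+2√12)^5 = 262087 + 75658√12

7 2
97 28
1351 390
18817 5432
262087 75658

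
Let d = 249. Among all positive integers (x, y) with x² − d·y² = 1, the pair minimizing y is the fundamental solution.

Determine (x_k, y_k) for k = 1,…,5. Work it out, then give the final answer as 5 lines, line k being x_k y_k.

8553815 542076
146335502108449 9273635639880
2503453625935556812055 158649927281879742324
42828158354663763449114371201 2714124255465295062538692240
732688286712993936041346554632551575 46432233536525587120811525646048876

d=249: √d = [15; 1,3,1,1,5,…,3,1,30] (ℓ=16, even), read p_15/q_15
a_0=15:  p_0=15·1+0=15,  q_0=15·0+1=1
a_1=1:  p_1=1·15+1=16,  q_1=1·1+0=1
a_2=3:  p_2=3·16+15=63,  q_2=3·1+1=4
…
a_4=1:  p_4=1·79+63=142,  q_4=1·5+4=9
a_5=5:  p_5=5·142+79=789,  q_5=5·9+5=50
a_6=1:  p_6=1·789+142=931,  q_6=1·50+9=59
a_7=3:  p_7=3·931+789=3582,  q_7=3·59+50=227
a_8=10:  p_8=10·3582+931=36751,  q_8=10·227+59=2329
a_9=3:  p_9=3·36751+3582=113835,  q_9=3·2329+227=7214
a_10=1:  p_10=1·113835+36751=150586,  q_10=1·7214+2329=9543
…
a_12=1:  p_12=1·866765+150586=1017351,  q_12=1·54929+9543=64472
a_13=1:  p_13=1·1017351+866765=1884116,  q_13=1·64472+54929=119401
a_14=3:  p_14=3·1884116+1017351=6669699,  q_14=3·119401+64472=422675
a_15=1:  p_15=1·6669699+1884116=8553815,  q_15=1·422675+119401=542076
(x₁, y₁) = (8553815, 542076);  8553815² − 249·542076² = 1 ✓
(x_2, y_2) = (8553815·8553815 + 249·542076·542076, 8553815·542076 + 542076·8553815) = (146335502108449, 9273635639880)
(x_3, y_3) = (8553815·146335502108449 + 249·542076·9273635639880, 8553815·9273635639880 + 542076·146335502108449) = (2503453625935556812055, 158649927281879742324)
(x_4, y_4) = (8553815·2503453625935556812055 + 249·542076·158649927281879742324, 8553815·158649927281879742324 + 542076·2503453625935556812055) = (42828158354663763449114371201, 2714124255465295062538692240)
(x_5, y_5) = (8553815·42828158354663763449114371201 + 249·542076·2714124255465295062538692240, 8553815·2714124255465295062538692240 + 542076·42828158354663763449114371201) = (732688286712993936041346554632551575, 46432233536525587120811525646048876)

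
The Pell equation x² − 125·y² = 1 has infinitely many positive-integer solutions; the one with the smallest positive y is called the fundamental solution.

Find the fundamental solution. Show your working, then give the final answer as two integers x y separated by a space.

930249 83204

d=125: √d = [11; 5,1,1,5,22] (ℓ=5, odd), read p_9/q_9
step 0: (11, 1)  from 11·(1,0) + (0,1)
step 1: (56, 5)  from 5·(11,1) + (1,0)
…
step 3: (123, 11)  from 1·(67,6) + (56,5)
step 4: (682, 61)  from 5·(123,11) + (67,6)
step 5: (15127, 1353)  from 22·(682,61) + (123,11)
step 6: (76317, 6826)  from 5·(15127,1353) + (682,61)
step 7: (91444, 8179)  from 1·(76317,6826) + (15127,1353)
step 8: (167761, 15005)  from 1·(91444,8179) + (76317,6826)
step 9: (930249, 83204)  from 5·(167761,15005) + (91444,8179)
fundamental: x₁=930249, y₁=83204  (since 865363202001 − 125·6922905616 = 1)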